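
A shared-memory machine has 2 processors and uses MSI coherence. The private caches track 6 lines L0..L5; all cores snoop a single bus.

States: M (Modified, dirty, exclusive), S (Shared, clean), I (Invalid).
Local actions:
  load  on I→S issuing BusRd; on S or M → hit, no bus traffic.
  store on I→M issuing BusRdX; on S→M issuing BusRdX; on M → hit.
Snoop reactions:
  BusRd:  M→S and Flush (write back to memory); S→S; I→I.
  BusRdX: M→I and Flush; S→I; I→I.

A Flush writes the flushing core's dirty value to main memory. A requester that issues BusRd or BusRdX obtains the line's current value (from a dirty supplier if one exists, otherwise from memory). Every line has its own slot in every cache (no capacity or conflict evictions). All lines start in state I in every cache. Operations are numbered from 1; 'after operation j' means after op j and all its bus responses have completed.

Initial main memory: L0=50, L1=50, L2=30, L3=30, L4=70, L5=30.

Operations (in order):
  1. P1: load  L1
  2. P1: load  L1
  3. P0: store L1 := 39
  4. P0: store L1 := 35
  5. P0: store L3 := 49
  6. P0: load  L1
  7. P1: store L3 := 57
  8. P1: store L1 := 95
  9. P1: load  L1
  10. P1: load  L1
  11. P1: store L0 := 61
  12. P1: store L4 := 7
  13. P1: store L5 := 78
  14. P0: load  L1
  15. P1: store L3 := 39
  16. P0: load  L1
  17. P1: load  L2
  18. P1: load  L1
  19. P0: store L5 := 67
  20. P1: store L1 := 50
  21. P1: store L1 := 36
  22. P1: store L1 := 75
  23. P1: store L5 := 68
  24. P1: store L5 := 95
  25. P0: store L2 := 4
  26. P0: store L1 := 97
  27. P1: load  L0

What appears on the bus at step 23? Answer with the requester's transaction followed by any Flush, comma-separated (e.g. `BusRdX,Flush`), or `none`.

  op1 P1: load  L1 → I/S on L1; bus BusRd; mem=50
  op2 P1: load  L1 → I/S on L1; bus (none); mem=50
  op3 P0: store L1 := 39 → M/I on L1; bus BusRdX; mem=50
  op4 P0: store L1 := 35 → M/I on L1; bus (none); mem=50
  op5 P0: store L3 := 49 → M/I on L3; bus BusRdX; mem=30
  op6 P0: load  L1 → M/I on L1; bus (none); mem=50
  op7 P1: store L3 := 57 → I/M on L3; bus BusRdX Flush; mem=49
  op8 P1: store L1 := 95 → I/M on L1; bus BusRdX Flush; mem=35
  op9 P1: load  L1 → I/M on L1; bus (none); mem=35
  op10 P1: load  L1 → I/M on L1; bus (none); mem=35
  op11 P1: store L0 := 61 → I/M on L0; bus BusRdX; mem=50
  op12 P1: store L4 := 7 → I/M on L4; bus BusRdX; mem=70
  op13 P1: store L5 := 78 → I/M on L5; bus BusRdX; mem=30
  op14 P0: load  L1 → S/S on L1; bus BusRd Flush; mem=95
  op15 P1: store L3 := 39 → I/M on L3; bus (none); mem=49
  op16 P0: load  L1 → S/S on L1; bus (none); mem=95
  op17 P1: load  L2 → I/S on L2; bus BusRd; mem=30
  op18 P1: load  L1 → S/S on L1; bus (none); mem=95
  op19 P0: store L5 := 67 → M/I on L5; bus BusRdX Flush; mem=78
  op20 P1: store L1 := 50 → I/M on L1; bus BusRdX; mem=95
  op21 P1: store L1 := 36 → I/M on L1; bus (none); mem=95
  op22 P1: store L1 := 75 → I/M on L1; bus (none); mem=95
  op23 P1: store L5 := 68 → I/M on L5; bus BusRdX Flush; mem=67
  op24 P1: store L5 := 95 → I/M on L5; bus (none); mem=67
  op25 P0: store L2 := 4 → M/I on L2; bus BusRdX; mem=30
  op26 P0: store L1 := 97 → M/I on L1; bus BusRdX Flush; mem=75
  op27 P1: load  L0 → I/M on L0; bus (none); mem=50

bus = BusRdX,Flush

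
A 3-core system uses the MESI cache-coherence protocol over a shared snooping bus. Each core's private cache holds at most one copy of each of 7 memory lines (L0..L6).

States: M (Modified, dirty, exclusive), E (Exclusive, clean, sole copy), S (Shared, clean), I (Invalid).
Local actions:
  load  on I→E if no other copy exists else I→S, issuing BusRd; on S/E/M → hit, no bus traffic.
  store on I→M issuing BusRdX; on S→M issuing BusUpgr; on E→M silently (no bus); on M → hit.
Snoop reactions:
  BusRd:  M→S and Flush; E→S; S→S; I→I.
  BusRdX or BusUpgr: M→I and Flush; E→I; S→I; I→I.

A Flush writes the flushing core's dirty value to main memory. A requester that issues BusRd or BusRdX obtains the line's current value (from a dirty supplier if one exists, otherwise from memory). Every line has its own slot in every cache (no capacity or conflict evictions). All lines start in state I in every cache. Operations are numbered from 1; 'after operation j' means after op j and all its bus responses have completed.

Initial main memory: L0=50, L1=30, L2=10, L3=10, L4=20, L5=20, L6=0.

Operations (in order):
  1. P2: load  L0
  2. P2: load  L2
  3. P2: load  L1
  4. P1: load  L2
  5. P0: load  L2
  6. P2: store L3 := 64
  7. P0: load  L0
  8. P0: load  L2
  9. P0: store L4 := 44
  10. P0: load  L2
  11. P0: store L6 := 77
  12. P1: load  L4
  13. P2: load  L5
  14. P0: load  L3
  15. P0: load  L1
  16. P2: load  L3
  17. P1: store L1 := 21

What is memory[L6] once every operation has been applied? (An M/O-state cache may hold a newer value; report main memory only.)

[1] P2: load  L0 | P0:I, P1:I, P2:E(50) | bus: BusRd
[2] P2: load  L2 | P0:I, P1:I, P2:E(10) | bus: BusRd
[3] P2: load  L1 | P0:I, P1:I, P2:E(30) | bus: BusRd
[4] P1: load  L2 | P0:I, P1:S(10), P2:S(10) | bus: BusRd
[5] P0: load  L2 | P0:S(10), P1:S(10), P2:S(10) | bus: BusRd
[6] P2: store L3 := 64 | P0:I, P1:I, P2:M(64) | bus: BusRdX
[7] P0: load  L0 | P0:S(50), P1:I, P2:S(50) | bus: BusRd
[8] P0: load  L2 | P0:S(10), P1:S(10), P2:S(10) | bus: none
[9] P0: store L4 := 44 | P0:M(44), P1:I, P2:I | bus: BusRdX
[10] P0: load  L2 | P0:S(10), P1:S(10), P2:S(10) | bus: none
[11] P0: store L6 := 77 | P0:M(77), P1:I, P2:I | bus: BusRdX
[12] P1: load  L4 | P0:S(44), P1:S(44), P2:I | bus: BusRd,Flush
[13] P2: load  L5 | P0:I, P1:I, P2:E(20) | bus: BusRd
[14] P0: load  L3 | P0:S(64), P1:I, P2:S(64) | bus: BusRd,Flush
[15] P0: load  L1 | P0:S(30), P1:I, P2:S(30) | bus: BusRd
[16] P2: load  L3 | P0:S(64), P1:I, P2:S(64) | bus: none
[17] P1: store L1 := 21 | P0:I, P1:M(21), P2:I | bus: BusRdX

memory[L6] = 0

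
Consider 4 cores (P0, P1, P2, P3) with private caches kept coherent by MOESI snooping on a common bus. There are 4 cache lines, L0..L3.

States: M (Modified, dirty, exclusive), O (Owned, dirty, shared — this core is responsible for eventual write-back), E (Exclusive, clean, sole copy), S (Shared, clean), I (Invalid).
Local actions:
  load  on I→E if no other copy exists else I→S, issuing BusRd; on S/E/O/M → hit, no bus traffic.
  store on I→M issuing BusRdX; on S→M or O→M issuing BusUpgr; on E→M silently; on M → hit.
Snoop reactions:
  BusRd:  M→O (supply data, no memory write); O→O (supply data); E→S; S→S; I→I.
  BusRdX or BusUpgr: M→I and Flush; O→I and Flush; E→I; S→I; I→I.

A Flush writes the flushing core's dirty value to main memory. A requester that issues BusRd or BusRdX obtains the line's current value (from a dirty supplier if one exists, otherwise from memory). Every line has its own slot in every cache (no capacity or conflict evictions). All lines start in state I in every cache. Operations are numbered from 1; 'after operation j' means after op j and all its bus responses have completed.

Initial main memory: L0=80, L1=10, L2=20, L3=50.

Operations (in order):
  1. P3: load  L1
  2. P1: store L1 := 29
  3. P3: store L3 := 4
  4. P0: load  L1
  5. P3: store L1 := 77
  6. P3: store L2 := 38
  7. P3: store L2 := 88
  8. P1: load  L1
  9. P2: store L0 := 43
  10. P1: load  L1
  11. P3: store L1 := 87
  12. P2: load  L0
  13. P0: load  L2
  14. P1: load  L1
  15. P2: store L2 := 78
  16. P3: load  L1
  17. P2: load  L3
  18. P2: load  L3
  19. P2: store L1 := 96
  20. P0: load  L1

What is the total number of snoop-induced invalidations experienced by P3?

invalidations = 3

  op1 P3: load  L1 → I/I/I/E on L1; bus BusRd; mem=10
  op2 P1: store L1 := 29 → I/M/I/I on L1; bus BusRdX; mem=10
  op3 P3: store L3 := 4 → I/I/I/M on L3; bus BusRdX; mem=50
  op4 P0: load  L1 → S/O/I/I on L1; bus BusRd; mem=10
  op5 P3: store L1 := 77 → I/I/I/M on L1; bus BusRdX Flush; mem=29
  op6 P3: store L2 := 38 → I/I/I/M on L2; bus BusRdX; mem=20
  op7 P3: store L2 := 88 → I/I/I/M on L2; bus (none); mem=20
  op8 P1: load  L1 → I/S/I/O on L1; bus BusRd; mem=29
  op9 P2: store L0 := 43 → I/I/M/I on L0; bus BusRdX; mem=80
  op10 P1: load  L1 → I/S/I/O on L1; bus (none); mem=29
  op11 P3: store L1 := 87 → I/I/I/M on L1; bus BusUpgr; mem=29
  op12 P2: load  L0 → I/I/M/I on L0; bus (none); mem=80
  op13 P0: load  L2 → S/I/I/O on L2; bus BusRd; mem=20
  op14 P1: load  L1 → I/S/I/O on L1; bus BusRd; mem=29
  op15 P2: store L2 := 78 → I/I/M/I on L2; bus BusRdX Flush; mem=88
  op16 P3: load  L1 → I/S/I/O on L1; bus (none); mem=29
  op17 P2: load  L3 → I/I/S/O on L3; bus BusRd; mem=50
  op18 P2: load  L3 → I/I/S/O on L3; bus (none); mem=50
  op19 P2: store L1 := 96 → I/I/M/I on L1; bus BusRdX Flush; mem=87
  op20 P0: load  L1 → S/I/O/I on L1; bus BusRd; mem=87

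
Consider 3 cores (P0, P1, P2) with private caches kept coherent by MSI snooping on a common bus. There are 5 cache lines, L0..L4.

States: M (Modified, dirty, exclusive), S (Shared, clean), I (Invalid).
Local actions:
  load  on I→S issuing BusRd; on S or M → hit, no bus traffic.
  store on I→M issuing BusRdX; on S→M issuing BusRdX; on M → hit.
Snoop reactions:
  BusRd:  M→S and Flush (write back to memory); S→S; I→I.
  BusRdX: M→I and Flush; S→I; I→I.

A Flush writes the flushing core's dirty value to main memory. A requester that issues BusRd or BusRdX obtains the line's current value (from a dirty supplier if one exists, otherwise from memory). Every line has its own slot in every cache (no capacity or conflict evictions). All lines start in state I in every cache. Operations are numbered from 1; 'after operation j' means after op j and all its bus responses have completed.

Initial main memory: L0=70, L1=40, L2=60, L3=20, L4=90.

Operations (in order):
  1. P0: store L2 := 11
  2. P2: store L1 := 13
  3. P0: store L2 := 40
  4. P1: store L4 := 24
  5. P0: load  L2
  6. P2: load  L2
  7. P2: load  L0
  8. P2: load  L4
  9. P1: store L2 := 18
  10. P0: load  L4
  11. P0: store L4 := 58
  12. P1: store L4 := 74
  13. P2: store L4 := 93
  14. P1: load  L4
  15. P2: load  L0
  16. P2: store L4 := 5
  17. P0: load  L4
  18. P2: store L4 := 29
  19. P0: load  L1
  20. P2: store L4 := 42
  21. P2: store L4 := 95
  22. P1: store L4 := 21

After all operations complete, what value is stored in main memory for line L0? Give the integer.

memory[L0] = 70

  op1 P0: store L2 := 11 → M/I/I on L2; bus BusRdX; mem=60
  op2 P2: store L1 := 13 → I/I/M on L1; bus BusRdX; mem=40
  op3 P0: store L2 := 40 → M/I/I on L2; bus (none); mem=60
  op4 P1: store L4 := 24 → I/M/I on L4; bus BusRdX; mem=90
  op5 P0: load  L2 → M/I/I on L2; bus (none); mem=60
  op6 P2: load  L2 → S/I/S on L2; bus BusRd Flush; mem=40
  op7 P2: load  L0 → I/I/S on L0; bus BusRd; mem=70
  op8 P2: load  L4 → I/S/S on L4; bus BusRd Flush; mem=24
  op9 P1: store L2 := 18 → I/M/I on L2; bus BusRdX; mem=40
  op10 P0: load  L4 → S/S/S on L4; bus BusRd; mem=24
  op11 P0: store L4 := 58 → M/I/I on L4; bus BusRdX; mem=24
  op12 P1: store L4 := 74 → I/M/I on L4; bus BusRdX Flush; mem=58
  op13 P2: store L4 := 93 → I/I/M on L4; bus BusRdX Flush; mem=74
  op14 P1: load  L4 → I/S/S on L4; bus BusRd Flush; mem=93
  op15 P2: load  L0 → I/I/S on L0; bus (none); mem=70
  op16 P2: store L4 := 5 → I/I/M on L4; bus BusRdX; mem=93
  op17 P0: load  L4 → S/I/S on L4; bus BusRd Flush; mem=5
  op18 P2: store L4 := 29 → I/I/M on L4; bus BusRdX; mem=5
  op19 P0: load  L1 → S/I/S on L1; bus BusRd Flush; mem=13
  op20 P2: store L4 := 42 → I/I/M on L4; bus (none); mem=5
  op21 P2: store L4 := 95 → I/I/M on L4; bus (none); mem=5
  op22 P1: store L4 := 21 → I/M/I on L4; bus BusRdX Flush; mem=95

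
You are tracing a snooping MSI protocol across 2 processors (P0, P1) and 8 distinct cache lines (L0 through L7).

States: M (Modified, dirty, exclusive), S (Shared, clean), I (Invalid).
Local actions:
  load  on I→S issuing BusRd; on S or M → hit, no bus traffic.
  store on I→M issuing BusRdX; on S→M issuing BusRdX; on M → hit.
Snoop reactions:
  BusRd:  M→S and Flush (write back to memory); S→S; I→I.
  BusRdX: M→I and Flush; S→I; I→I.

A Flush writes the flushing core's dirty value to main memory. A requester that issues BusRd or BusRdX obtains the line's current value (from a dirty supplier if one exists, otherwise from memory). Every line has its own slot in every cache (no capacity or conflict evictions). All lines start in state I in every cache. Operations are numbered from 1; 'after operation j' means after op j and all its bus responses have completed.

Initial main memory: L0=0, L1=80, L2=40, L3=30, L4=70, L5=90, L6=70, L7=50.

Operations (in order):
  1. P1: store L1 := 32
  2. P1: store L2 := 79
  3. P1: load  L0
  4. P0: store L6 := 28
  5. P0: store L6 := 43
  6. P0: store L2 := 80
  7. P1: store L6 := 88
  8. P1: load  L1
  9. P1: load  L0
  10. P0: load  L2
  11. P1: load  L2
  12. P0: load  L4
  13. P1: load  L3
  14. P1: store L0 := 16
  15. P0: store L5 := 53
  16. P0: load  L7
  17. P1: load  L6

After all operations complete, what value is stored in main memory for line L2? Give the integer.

memory[L2] = 80

  op1 P1: store L1 := 32 → I/M on L1; bus BusRdX; mem=80
  op2 P1: store L2 := 79 → I/M on L2; bus BusRdX; mem=40
  op3 P1: load  L0 → I/S on L0; bus BusRd; mem=0
  op4 P0: store L6 := 28 → M/I on L6; bus BusRdX; mem=70
  op5 P0: store L6 := 43 → M/I on L6; bus (none); mem=70
  op6 P0: store L2 := 80 → M/I on L2; bus BusRdX Flush; mem=79
  op7 P1: store L6 := 88 → I/M on L6; bus BusRdX Flush; mem=43
  op8 P1: load  L1 → I/M on L1; bus (none); mem=80
  op9 P1: load  L0 → I/S on L0; bus (none); mem=0
  op10 P0: load  L2 → M/I on L2; bus (none); mem=79
  op11 P1: load  L2 → S/S on L2; bus BusRd Flush; mem=80
  op12 P0: load  L4 → S/I on L4; bus BusRd; mem=70
  op13 P1: load  L3 → I/S on L3; bus BusRd; mem=30
  op14 P1: store L0 := 16 → I/M on L0; bus BusRdX; mem=0
  op15 P0: store L5 := 53 → M/I on L5; bus BusRdX; mem=90
  op16 P0: load  L7 → S/I on L7; bus BusRd; mem=50
  op17 P1: load  L6 → I/M on L6; bus (none); mem=43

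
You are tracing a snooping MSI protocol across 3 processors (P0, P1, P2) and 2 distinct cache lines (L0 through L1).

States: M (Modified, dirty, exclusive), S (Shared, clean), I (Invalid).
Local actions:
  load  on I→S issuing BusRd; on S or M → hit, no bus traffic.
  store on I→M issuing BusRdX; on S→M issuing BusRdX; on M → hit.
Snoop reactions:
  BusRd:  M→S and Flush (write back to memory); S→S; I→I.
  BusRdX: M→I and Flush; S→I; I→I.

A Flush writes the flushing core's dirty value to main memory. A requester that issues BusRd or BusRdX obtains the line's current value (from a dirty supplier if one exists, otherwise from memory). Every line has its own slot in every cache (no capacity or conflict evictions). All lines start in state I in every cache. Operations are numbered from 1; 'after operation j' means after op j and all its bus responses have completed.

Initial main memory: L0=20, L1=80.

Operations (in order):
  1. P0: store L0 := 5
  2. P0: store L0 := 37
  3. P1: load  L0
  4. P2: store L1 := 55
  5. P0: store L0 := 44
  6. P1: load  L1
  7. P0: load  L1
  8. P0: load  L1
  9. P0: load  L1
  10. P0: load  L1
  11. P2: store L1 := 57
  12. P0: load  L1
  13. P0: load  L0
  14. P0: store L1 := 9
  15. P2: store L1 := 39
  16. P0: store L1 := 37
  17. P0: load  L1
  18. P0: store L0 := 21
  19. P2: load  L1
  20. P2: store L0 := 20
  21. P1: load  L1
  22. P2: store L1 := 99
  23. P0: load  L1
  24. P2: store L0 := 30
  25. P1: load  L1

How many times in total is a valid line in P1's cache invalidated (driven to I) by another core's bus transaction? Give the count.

  op1 P0: store L0 := 5 → M/I/I on L0; bus BusRdX; mem=20
  op2 P0: store L0 := 37 → M/I/I on L0; bus (none); mem=20
  op3 P1: load  L0 → S/S/I on L0; bus BusRd Flush; mem=37
  op4 P2: store L1 := 55 → I/I/M on L1; bus BusRdX; mem=80
  op5 P0: store L0 := 44 → M/I/I on L0; bus BusRdX; mem=37
  op6 P1: load  L1 → I/S/S on L1; bus BusRd Flush; mem=55
  op7 P0: load  L1 → S/S/S on L1; bus BusRd; mem=55
  op8 P0: load  L1 → S/S/S on L1; bus (none); mem=55
  op9 P0: load  L1 → S/S/S on L1; bus (none); mem=55
  op10 P0: load  L1 → S/S/S on L1; bus (none); mem=55
  op11 P2: store L1 := 57 → I/I/M on L1; bus BusRdX; mem=55
  op12 P0: load  L1 → S/I/S on L1; bus BusRd Flush; mem=57
  op13 P0: load  L0 → M/I/I on L0; bus (none); mem=37
  op14 P0: store L1 := 9 → M/I/I on L1; bus BusRdX; mem=57
  op15 P2: store L1 := 39 → I/I/M on L1; bus BusRdX Flush; mem=9
  op16 P0: store L1 := 37 → M/I/I on L1; bus BusRdX Flush; mem=39
  op17 P0: load  L1 → M/I/I on L1; bus (none); mem=39
  op18 P0: store L0 := 21 → M/I/I on L0; bus (none); mem=37
  op19 P2: load  L1 → S/I/S on L1; bus BusRd Flush; mem=37
  op20 P2: store L0 := 20 → I/I/M on L0; bus BusRdX Flush; mem=21
  op21 P1: load  L1 → S/S/S on L1; bus BusRd; mem=37
  op22 P2: store L1 := 99 → I/I/M on L1; bus BusRdX; mem=37
  op23 P0: load  L1 → S/I/S on L1; bus BusRd Flush; mem=99
  op24 P2: store L0 := 30 → I/I/M on L0; bus (none); mem=21
  op25 P1: load  L1 → S/S/S on L1; bus BusRd; mem=99

invalidations = 3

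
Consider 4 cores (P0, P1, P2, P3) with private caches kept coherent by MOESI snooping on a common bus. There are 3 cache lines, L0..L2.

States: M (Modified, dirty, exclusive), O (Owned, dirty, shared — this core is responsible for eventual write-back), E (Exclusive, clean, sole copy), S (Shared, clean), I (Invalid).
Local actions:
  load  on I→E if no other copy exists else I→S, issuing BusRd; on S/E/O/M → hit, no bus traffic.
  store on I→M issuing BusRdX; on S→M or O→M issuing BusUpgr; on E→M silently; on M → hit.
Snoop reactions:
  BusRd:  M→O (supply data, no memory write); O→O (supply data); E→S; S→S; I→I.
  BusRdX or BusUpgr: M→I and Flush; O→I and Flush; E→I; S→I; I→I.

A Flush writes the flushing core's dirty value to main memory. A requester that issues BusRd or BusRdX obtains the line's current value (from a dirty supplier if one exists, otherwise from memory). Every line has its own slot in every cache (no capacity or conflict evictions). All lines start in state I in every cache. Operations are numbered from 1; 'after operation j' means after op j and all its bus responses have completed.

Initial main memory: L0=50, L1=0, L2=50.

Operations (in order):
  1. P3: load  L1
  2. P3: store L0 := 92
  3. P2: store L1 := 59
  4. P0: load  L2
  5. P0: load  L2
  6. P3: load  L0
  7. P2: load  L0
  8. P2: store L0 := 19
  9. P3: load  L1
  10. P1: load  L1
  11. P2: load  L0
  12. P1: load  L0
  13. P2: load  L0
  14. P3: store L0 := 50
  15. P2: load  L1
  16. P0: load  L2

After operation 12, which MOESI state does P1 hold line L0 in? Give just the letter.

  op1 P3: load  L1 → I/I/I/E on L1; bus BusRd; mem=0
  op2 P3: store L0 := 92 → I/I/I/M on L0; bus BusRdX; mem=50
  op3 P2: store L1 := 59 → I/I/M/I on L1; bus BusRdX; mem=0
  op4 P0: load  L2 → E/I/I/I on L2; bus BusRd; mem=50
  op5 P0: load  L2 → E/I/I/I on L2; bus (none); mem=50
  op6 P3: load  L0 → I/I/I/M on L0; bus (none); mem=50
  op7 P2: load  L0 → I/I/S/O on L0; bus BusRd; mem=50
  op8 P2: store L0 := 19 → I/I/M/I on L0; bus BusUpgr Flush; mem=92
  op9 P3: load  L1 → I/I/O/S on L1; bus BusRd; mem=0
  op10 P1: load  L1 → I/S/O/S on L1; bus BusRd; mem=0
  op11 P2: load  L0 → I/I/M/I on L0; bus (none); mem=92
  op12 P1: load  L0 → I/S/O/I on L0; bus BusRd; mem=92
  op13 P2: load  L0 → I/S/O/I on L0; bus (none); mem=92
  op14 P3: store L0 := 50 → I/I/I/M on L0; bus BusRdX Flush; mem=19
  op15 P2: load  L1 → I/S/O/S on L1; bus (none); mem=0
  op16 P0: load  L2 → E/I/I/I on L2; bus (none); mem=50

state = S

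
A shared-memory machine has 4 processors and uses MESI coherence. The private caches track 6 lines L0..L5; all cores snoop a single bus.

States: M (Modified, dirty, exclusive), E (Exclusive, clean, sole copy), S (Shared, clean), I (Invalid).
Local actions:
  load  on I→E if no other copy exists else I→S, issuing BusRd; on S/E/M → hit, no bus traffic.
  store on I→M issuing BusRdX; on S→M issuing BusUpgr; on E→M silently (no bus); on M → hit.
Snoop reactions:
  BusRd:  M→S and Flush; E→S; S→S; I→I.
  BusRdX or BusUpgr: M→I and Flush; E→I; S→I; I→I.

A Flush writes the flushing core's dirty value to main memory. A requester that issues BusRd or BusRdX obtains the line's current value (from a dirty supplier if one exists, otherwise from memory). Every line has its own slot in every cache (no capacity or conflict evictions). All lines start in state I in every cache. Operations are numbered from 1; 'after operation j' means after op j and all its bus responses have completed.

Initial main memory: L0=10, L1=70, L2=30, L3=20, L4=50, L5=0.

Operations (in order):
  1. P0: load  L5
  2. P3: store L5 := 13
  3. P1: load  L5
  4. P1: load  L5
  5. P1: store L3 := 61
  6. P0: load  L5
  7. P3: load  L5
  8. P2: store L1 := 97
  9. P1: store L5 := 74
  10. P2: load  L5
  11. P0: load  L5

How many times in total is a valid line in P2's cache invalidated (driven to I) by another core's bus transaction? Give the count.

  op1 P0: load  L5 → E/I/I/I on L5; bus BusRd; mem=0
  op2 P3: store L5 := 13 → I/I/I/M on L5; bus BusRdX; mem=0
  op3 P1: load  L5 → I/S/I/S on L5; bus BusRd Flush; mem=13
  op4 P1: load  L5 → I/S/I/S on L5; bus (none); mem=13
  op5 P1: store L3 := 61 → I/M/I/I on L3; bus BusRdX; mem=20
  op6 P0: load  L5 → S/S/I/S on L5; bus BusRd; mem=13
  op7 P3: load  L5 → S/S/I/S on L5; bus (none); mem=13
  op8 P2: store L1 := 97 → I/I/M/I on L1; bus BusRdX; mem=70
  op9 P1: store L5 := 74 → I/M/I/I on L5; bus BusUpgr; mem=13
  op10 P2: load  L5 → I/S/S/I on L5; bus BusRd Flush; mem=74
  op11 P0: load  L5 → S/S/S/I on L5; bus BusRd; mem=74

invalidations = 0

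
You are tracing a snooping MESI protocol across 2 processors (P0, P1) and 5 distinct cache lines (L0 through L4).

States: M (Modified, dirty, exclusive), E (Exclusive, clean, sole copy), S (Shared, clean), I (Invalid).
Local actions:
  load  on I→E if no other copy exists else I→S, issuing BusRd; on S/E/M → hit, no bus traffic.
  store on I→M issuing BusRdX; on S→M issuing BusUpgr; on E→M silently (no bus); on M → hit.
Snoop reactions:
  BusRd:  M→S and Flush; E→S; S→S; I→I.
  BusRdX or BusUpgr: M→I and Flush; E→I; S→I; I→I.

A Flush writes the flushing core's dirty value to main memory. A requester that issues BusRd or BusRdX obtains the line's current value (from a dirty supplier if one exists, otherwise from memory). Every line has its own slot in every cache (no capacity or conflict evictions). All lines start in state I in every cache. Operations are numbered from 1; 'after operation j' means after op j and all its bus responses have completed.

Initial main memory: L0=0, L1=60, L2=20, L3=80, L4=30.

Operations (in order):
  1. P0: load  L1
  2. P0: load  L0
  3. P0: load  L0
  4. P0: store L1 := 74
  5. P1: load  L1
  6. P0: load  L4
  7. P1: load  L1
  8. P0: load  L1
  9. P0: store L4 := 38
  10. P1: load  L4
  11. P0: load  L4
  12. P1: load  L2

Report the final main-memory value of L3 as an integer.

[1] P0: load  L1 | P0:E(60), P1:I | bus: BusRd
[2] P0: load  L0 | P0:E(0), P1:I | bus: BusRd
[3] P0: load  L0 | P0:E(0), P1:I | bus: none
[4] P0: store L1 := 74 | P0:M(74), P1:I | bus: none
[5] P1: load  L1 | P0:S(74), P1:S(74) | bus: BusRd,Flush
[6] P0: load  L4 | P0:E(30), P1:I | bus: BusRd
[7] P1: load  L1 | P0:S(74), P1:S(74) | bus: none
[8] P0: load  L1 | P0:S(74), P1:S(74) | bus: none
[9] P0: store L4 := 38 | P0:M(38), P1:I | bus: none
[10] P1: load  L4 | P0:S(38), P1:S(38) | bus: BusRd,Flush
[11] P0: load  L4 | P0:S(38), P1:S(38) | bus: none
[12] P1: load  L2 | P0:I, P1:E(20) | bus: BusRd

memory[L3] = 80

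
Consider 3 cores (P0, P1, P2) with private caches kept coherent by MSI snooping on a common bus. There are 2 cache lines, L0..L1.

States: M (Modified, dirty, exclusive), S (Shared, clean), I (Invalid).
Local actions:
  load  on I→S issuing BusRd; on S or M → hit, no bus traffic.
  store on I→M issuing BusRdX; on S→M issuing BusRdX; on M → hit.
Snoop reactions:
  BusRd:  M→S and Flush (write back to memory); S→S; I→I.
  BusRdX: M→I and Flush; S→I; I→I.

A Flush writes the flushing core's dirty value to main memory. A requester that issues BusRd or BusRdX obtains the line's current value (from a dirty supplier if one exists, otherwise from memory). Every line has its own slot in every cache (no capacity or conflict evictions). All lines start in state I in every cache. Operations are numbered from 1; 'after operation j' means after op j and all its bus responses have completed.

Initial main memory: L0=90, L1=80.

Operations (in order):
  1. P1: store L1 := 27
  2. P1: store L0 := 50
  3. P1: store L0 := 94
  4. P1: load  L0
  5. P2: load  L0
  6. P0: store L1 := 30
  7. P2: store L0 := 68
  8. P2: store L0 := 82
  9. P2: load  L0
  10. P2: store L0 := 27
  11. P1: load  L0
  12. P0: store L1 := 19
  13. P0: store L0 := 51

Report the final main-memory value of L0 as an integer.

  op1 P1: store L1 := 27 → I/M/I on L1; bus BusRdX; mem=80
  op2 P1: store L0 := 50 → I/M/I on L0; bus BusRdX; mem=90
  op3 P1: store L0 := 94 → I/M/I on L0; bus (none); mem=90
  op4 P1: load  L0 → I/M/I on L0; bus (none); mem=90
  op5 P2: load  L0 → I/S/S on L0; bus BusRd Flush; mem=94
  op6 P0: store L1 := 30 → M/I/I on L1; bus BusRdX Flush; mem=27
  op7 P2: store L0 := 68 → I/I/M on L0; bus BusRdX; mem=94
  op8 P2: store L0 := 82 → I/I/M on L0; bus (none); mem=94
  op9 P2: load  L0 → I/I/M on L0; bus (none); mem=94
  op10 P2: store L0 := 27 → I/I/M on L0; bus (none); mem=94
  op11 P1: load  L0 → I/S/S on L0; bus BusRd Flush; mem=27
  op12 P0: store L1 := 19 → M/I/I on L1; bus (none); mem=27
  op13 P0: store L0 := 51 → M/I/I on L0; bus BusRdX; mem=27

memory[L0] = 27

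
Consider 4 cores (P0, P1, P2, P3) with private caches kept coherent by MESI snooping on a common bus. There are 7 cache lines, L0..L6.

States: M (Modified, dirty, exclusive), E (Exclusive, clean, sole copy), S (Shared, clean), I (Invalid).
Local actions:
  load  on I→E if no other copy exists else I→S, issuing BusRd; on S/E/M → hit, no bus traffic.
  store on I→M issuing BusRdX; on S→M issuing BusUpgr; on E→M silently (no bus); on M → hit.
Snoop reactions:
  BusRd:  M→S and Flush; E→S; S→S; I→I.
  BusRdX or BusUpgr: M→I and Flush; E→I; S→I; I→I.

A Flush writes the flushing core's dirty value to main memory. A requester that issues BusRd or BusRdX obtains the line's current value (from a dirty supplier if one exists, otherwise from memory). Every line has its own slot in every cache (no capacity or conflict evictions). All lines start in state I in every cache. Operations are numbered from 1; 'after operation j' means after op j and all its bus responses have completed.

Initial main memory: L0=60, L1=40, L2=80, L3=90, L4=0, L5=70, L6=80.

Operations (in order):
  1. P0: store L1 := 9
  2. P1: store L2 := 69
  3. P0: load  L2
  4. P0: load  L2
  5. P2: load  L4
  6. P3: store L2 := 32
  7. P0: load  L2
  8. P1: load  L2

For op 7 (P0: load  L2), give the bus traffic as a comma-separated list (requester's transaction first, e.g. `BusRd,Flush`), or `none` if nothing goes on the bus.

bus = BusRd,Flush

1. P0: store L1 := 9  bus=[BusRdX]  L1: P0=M P1=I P2=I P3=I  mem[L1]=40
2. P1: store L2 := 69  bus=[BusRdX]  L2: P0=I P1=M P2=I P3=I  mem[L2]=80
3. P0: load  L2  bus=[BusRd,Flush]  L2: P0=S P1=S P2=I P3=I  mem[L2]=69
4. P0: load  L2  bus=[-]  L2: P0=S P1=S P2=I P3=I  mem[L2]=69
5. P2: load  L4  bus=[BusRd]  L4: P0=I P1=I P2=E P3=I  mem[L4]=0
6. P3: store L2 := 32  bus=[BusRdX]  L2: P0=I P1=I P2=I P3=M  mem[L2]=69
7. P0: load  L2  bus=[BusRd,Flush]  L2: P0=S P1=I P2=I P3=S  mem[L2]=32
8. P1: load  L2  bus=[BusRd]  L2: P0=S P1=S P2=I P3=S  mem[L2]=32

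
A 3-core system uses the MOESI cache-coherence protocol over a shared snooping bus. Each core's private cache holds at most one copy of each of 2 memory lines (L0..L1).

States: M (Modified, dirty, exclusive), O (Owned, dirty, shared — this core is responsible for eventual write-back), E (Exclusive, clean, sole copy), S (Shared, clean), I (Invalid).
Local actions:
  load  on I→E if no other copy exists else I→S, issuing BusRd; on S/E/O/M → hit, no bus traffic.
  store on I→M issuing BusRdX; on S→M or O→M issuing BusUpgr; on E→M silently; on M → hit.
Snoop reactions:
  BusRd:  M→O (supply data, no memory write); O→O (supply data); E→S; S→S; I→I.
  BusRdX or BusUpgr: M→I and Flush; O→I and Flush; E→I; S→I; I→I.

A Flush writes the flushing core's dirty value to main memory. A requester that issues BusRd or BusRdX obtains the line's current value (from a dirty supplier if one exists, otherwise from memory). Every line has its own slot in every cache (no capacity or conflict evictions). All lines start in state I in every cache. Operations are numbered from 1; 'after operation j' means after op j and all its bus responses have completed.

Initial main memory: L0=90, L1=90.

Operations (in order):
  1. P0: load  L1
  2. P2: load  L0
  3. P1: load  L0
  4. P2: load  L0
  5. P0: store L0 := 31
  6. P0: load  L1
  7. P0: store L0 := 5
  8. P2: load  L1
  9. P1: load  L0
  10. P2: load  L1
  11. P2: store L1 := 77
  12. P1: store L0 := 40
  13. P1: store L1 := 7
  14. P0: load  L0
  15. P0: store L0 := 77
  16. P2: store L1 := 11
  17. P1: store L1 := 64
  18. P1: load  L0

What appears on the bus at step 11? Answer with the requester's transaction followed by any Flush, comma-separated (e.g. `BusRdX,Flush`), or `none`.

bus = BusUpgr

step 1: P0: load  L1  ⟶  EII  (L1)  txn=BusRd  M[L1]=90
step 2: P2: load  L0  ⟶  IIE  (L0)  txn=BusRd  M[L0]=90
step 3: P1: load  L0  ⟶  ISS  (L0)  txn=BusRd  M[L0]=90
step 4: P2: load  L0  ⟶  ISS  (L0)  txn=∅  M[L0]=90
step 5: P0: store L0 := 31  ⟶  MII  (L0)  txn=BusRdX  M[L0]=90
step 6: P0: load  L1  ⟶  EII  (L1)  txn=∅  M[L1]=90
step 7: P0: store L0 := 5  ⟶  MII  (L0)  txn=∅  M[L0]=90
step 8: P2: load  L1  ⟶  SIS  (L1)  txn=BusRd  M[L1]=90
step 9: P1: load  L0  ⟶  OSI  (L0)  txn=BusRd  M[L0]=90
step 10: P2: load  L1  ⟶  SIS  (L1)  txn=∅  M[L1]=90
step 11: P2: store L1 := 77  ⟶  IIM  (L1)  txn=BusUpgr  M[L1]=90
step 12: P1: store L0 := 40  ⟶  IMI  (L0)  txn=BusUpgr+Flush  M[L0]=5
step 13: P1: store L1 := 7  ⟶  IMI  (L1)  txn=BusRdX+Flush  M[L1]=77
step 14: P0: load  L0  ⟶  SOI  (L0)  txn=BusRd  M[L0]=5
step 15: P0: store L0 := 77  ⟶  MII  (L0)  txn=BusUpgr+Flush  M[L0]=40
step 16: P2: store L1 := 11  ⟶  IIM  (L1)  txn=BusRdX+Flush  M[L1]=7
step 17: P1: store L1 := 64  ⟶  IMI  (L1)  txn=BusRdX+Flush  M[L1]=11
step 18: P1: load  L0  ⟶  OSI  (L0)  txn=BusRd  M[L0]=40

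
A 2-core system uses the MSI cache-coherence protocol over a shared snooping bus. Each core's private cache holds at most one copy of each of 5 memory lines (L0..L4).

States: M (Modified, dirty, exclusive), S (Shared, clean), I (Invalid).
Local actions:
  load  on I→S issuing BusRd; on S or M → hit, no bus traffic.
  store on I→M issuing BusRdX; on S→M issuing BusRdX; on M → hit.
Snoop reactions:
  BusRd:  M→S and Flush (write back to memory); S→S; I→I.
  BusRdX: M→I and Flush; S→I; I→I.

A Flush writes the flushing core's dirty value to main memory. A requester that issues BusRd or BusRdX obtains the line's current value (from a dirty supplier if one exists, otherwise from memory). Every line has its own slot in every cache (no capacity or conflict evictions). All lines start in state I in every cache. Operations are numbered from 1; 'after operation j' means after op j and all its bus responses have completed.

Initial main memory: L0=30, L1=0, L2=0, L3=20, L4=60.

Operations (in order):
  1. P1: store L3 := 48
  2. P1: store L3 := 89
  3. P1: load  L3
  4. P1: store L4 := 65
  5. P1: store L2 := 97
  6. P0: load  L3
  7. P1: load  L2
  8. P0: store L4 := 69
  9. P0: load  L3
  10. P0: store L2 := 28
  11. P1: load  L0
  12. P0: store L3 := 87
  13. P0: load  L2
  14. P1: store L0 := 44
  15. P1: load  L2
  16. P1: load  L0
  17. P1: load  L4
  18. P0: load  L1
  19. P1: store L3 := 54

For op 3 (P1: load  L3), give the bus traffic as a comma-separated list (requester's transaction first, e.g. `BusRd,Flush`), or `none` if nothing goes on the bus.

1. P1: store L3 := 48  bus=[BusRdX]  L3: P0=I P1=M  mem[L3]=20
2. P1: store L3 := 89  bus=[-]  L3: P0=I P1=M  mem[L3]=20
3. P1: load  L3  bus=[-]  L3: P0=I P1=M  mem[L3]=20
4. P1: store L4 := 65  bus=[BusRdX]  L4: P0=I P1=M  mem[L4]=60
5. P1: store L2 := 97  bus=[BusRdX]  L2: P0=I P1=M  mem[L2]=0
6. P0: load  L3  bus=[BusRd,Flush]  L3: P0=S P1=S  mem[L3]=89
7. P1: load  L2  bus=[-]  L2: P0=I P1=M  mem[L2]=0
8. P0: store L4 := 69  bus=[BusRdX,Flush]  L4: P0=M P1=I  mem[L4]=65
9. P0: load  L3  bus=[-]  L3: P0=S P1=S  mem[L3]=89
10. P0: store L2 := 28  bus=[BusRdX,Flush]  L2: P0=M P1=I  mem[L2]=97
11. P1: load  L0  bus=[BusRd]  L0: P0=I P1=S  mem[L0]=30
12. P0: store L3 := 87  bus=[BusRdX]  L3: P0=M P1=I  mem[L3]=89
13. P0: load  L2  bus=[-]  L2: P0=M P1=I  mem[L2]=97
14. P1: store L0 := 44  bus=[BusRdX]  L0: P0=I P1=M  mem[L0]=30
15. P1: load  L2  bus=[BusRd,Flush]  L2: P0=S P1=S  mem[L2]=28
16. P1: load  L0  bus=[-]  L0: P0=I P1=M  mem[L0]=30
17. P1: load  L4  bus=[BusRd,Flush]  L4: P0=S P1=S  mem[L4]=69
18. P0: load  L1  bus=[BusRd]  L1: P0=S P1=I  mem[L1]=0
19. P1: store L3 := 54  bus=[BusRdX,Flush]  L3: P0=I P1=M  mem[L3]=87

bus = none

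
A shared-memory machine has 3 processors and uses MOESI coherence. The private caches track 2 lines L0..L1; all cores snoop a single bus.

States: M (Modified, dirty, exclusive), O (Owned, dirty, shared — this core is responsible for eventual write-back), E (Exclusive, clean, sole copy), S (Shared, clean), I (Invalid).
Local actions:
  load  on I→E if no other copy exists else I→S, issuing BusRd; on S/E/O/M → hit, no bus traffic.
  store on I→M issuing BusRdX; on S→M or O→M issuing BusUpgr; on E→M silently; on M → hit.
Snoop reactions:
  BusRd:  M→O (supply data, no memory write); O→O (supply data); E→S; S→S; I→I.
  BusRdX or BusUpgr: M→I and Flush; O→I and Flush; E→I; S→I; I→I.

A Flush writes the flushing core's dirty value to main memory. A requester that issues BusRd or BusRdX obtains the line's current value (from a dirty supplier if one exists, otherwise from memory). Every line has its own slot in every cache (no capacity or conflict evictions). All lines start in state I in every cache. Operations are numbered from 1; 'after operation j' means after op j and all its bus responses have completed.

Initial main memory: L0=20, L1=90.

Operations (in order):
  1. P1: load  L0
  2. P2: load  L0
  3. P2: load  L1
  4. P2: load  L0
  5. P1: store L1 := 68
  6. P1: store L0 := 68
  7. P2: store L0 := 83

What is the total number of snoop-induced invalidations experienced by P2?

invalidations = 2

1. P1: load  L0  bus=[BusRd]  L0: P0=I P1=E P2=I  mem[L0]=20
2. P2: load  L0  bus=[BusRd]  L0: P0=I P1=S P2=S  mem[L0]=20
3. P2: load  L1  bus=[BusRd]  L1: P0=I P1=I P2=E  mem[L1]=90
4. P2: load  L0  bus=[-]  L0: P0=I P1=S P2=S  mem[L0]=20
5. P1: store L1 := 68  bus=[BusRdX]  L1: P0=I P1=M P2=I  mem[L1]=90
6. P1: store L0 := 68  bus=[BusUpgr]  L0: P0=I P1=M P2=I  mem[L0]=20
7. P2: store L0 := 83  bus=[BusRdX,Flush]  L0: P0=I P1=I P2=M  mem[L0]=68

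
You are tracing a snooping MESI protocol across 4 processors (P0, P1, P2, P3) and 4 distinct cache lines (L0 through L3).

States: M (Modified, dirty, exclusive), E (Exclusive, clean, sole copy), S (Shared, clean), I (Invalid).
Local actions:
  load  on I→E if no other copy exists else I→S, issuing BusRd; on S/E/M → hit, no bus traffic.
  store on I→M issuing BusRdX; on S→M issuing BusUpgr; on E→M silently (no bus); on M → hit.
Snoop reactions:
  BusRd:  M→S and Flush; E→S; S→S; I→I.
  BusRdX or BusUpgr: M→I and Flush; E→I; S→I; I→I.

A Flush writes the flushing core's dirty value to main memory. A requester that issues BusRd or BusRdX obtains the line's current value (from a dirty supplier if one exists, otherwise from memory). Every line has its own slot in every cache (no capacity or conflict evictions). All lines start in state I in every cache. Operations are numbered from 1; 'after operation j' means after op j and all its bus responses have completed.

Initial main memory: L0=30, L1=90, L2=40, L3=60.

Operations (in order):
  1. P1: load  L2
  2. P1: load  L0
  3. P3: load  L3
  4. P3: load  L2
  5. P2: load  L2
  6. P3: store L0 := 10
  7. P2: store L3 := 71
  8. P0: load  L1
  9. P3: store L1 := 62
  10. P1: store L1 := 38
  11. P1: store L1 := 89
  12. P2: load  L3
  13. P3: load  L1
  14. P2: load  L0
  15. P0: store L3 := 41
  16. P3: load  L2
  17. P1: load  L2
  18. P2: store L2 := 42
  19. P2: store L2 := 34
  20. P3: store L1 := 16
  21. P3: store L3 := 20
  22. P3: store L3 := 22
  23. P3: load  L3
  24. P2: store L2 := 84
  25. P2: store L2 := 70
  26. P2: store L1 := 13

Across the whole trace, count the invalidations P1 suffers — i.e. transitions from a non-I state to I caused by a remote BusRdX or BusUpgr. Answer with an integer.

invalidations = 3

[1] P1: load  L2 | P0:I, P1:E(40), P2:I, P3:I | bus: BusRd
[2] P1: load  L0 | P0:I, P1:E(30), P2:I, P3:I | bus: BusRd
[3] P3: load  L3 | P0:I, P1:I, P2:I, P3:E(60) | bus: BusRd
[4] P3: load  L2 | P0:I, P1:S(40), P2:I, P3:S(40) | bus: BusRd
[5] P2: load  L2 | P0:I, P1:S(40), P2:S(40), P3:S(40) | bus: BusRd
[6] P3: store L0 := 10 | P0:I, P1:I, P2:I, P3:M(10) | bus: BusRdX
[7] P2: store L3 := 71 | P0:I, P1:I, P2:M(71), P3:I | bus: BusRdX
[8] P0: load  L1 | P0:E(90), P1:I, P2:I, P3:I | bus: BusRd
[9] P3: store L1 := 62 | P0:I, P1:I, P2:I, P3:M(62) | bus: BusRdX
[10] P1: store L1 := 38 | P0:I, P1:M(38), P2:I, P3:I | bus: BusRdX,Flush
[11] P1: store L1 := 89 | P0:I, P1:M(89), P2:I, P3:I | bus: none
[12] P2: load  L3 | P0:I, P1:I, P2:M(71), P3:I | bus: none
[13] P3: load  L1 | P0:I, P1:S(89), P2:I, P3:S(89) | bus: BusRd,Flush
[14] P2: load  L0 | P0:I, P1:I, P2:S(10), P3:S(10) | bus: BusRd,Flush
[15] P0: store L3 := 41 | P0:M(41), P1:I, P2:I, P3:I | bus: BusRdX,Flush
[16] P3: load  L2 | P0:I, P1:S(40), P2:S(40), P3:S(40) | bus: none
[17] P1: load  L2 | P0:I, P1:S(40), P2:S(40), P3:S(40) | bus: none
[18] P2: store L2 := 42 | P0:I, P1:I, P2:M(42), P3:I | bus: BusUpgr
[19] P2: store L2 := 34 | P0:I, P1:I, P2:M(34), P3:I | bus: none
[20] P3: store L1 := 16 | P0:I, P1:I, P2:I, P3:M(16) | bus: BusUpgr
[21] P3: store L3 := 20 | P0:I, P1:I, P2:I, P3:M(20) | bus: BusRdX,Flush
[22] P3: store L3 := 22 | P0:I, P1:I, P2:I, P3:M(22) | bus: none
[23] P3: load  L3 | P0:I, P1:I, P2:I, P3:M(22) | bus: none
[24] P2: store L2 := 84 | P0:I, P1:I, P2:M(84), P3:I | bus: none
[25] P2: store L2 := 70 | P0:I, P1:I, P2:M(70), P3:I | bus: none
[26] P2: store L1 := 13 | P0:I, P1:I, P2:M(13), P3:I | bus: BusRdX,Flush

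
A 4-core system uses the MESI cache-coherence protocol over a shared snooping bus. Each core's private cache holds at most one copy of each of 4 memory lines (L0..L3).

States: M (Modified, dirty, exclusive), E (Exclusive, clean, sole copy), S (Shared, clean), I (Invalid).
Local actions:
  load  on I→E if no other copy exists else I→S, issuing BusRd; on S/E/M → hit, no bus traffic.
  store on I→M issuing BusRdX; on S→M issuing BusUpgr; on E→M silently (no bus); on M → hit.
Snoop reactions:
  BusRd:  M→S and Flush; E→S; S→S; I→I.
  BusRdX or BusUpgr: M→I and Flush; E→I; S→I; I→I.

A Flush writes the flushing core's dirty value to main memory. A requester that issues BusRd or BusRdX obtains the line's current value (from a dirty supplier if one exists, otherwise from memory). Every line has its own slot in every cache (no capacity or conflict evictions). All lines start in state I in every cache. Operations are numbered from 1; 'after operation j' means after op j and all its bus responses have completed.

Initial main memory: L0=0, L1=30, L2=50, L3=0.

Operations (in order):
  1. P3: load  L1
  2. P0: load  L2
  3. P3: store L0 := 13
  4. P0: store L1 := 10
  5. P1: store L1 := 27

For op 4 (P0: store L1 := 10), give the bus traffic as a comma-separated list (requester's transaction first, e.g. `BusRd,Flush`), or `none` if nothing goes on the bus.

bus = BusRdX

[1] P3: load  L1 | P0:I, P1:I, P2:I, P3:E(30) | bus: BusRd
[2] P0: load  L2 | P0:E(50), P1:I, P2:I, P3:I | bus: BusRd
[3] P3: store L0 := 13 | P0:I, P1:I, P2:I, P3:M(13) | bus: BusRdX
[4] P0: store L1 := 10 | P0:M(10), P1:I, P2:I, P3:I | bus: BusRdX
[5] P1: store L1 := 27 | P0:I, P1:M(27), P2:I, P3:I | bus: BusRdX,Flush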